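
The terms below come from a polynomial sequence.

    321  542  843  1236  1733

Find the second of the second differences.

First differences: 221, 301, 393, 497
Second differences: 80, 92, 104
Third differences: 12, 12

92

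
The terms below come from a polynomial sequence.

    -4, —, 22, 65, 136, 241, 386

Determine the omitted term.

1

Using the last 5 terms:
Δ: 43  71  105  145
Δ²: 28  34  40
Δ³: 6  6
Constant third difference = 6.
Extend backward: 28 − 6 = 22;  43 − 22 = 21;  22 − 21 = 1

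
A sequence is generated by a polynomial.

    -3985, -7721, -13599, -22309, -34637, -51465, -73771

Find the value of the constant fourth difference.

-96

D1: -3736, -5878, -8710, -12328, -16828, -22306
D2: -2142, -2832, -3618, -4500, -5478
D3: -690, -786, -882, -978
D4: -96, -96, -96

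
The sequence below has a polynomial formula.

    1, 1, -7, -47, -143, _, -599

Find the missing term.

-319

Using the first 5 terms:
D1: 0  -8  -40  -96
D2: -8  -32  -56
D3: -24  -24
Constant third difference = -24.
Extend forward: -56 − 24 = -80;  -96 − 80 = -176;  -143 − 176 = -319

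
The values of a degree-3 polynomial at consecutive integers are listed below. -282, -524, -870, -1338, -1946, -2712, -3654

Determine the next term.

-4790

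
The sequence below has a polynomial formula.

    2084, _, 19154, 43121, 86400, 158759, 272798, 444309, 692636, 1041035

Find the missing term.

Using the last 8 terms:
D1: 23967, 43279, 72359, 114039, 171511, 248327, 348399
D2: 19312, 29080, 41680, 57472, 76816, 100072
D3: 9768, 12600, 15792, 19344, 23256
D4: 2832, 3192, 3552, 3912
D5: 360, 360, 360
Constant fifth difference = 360.
Extend backward: 2832 − 360 = 2472;  9768 − 2472 = 7296;  19312 − 7296 = 12016;  23967 − 12016 = 11951;  19154 − 11951 = 7203

7203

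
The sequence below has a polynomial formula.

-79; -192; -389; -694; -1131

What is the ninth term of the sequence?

D1: -113, -197, -305, -437
D2: -84, -108, -132
D3: -24, -24
Constant third difference = -24, so extend:
-132 − 24 = -156;  -437 − 156 = -593;  -1131 − 593 = -1724
-156 − 24 = -180;  -593 − 180 = -773;  -1724 − 773 = -2497
-180 − 24 = -204;  -773 − 204 = -977;  -2497 − 977 = -3474
-204 − 24 = -228;  -977 − 228 = -1205;  -3474 − 1205 = -4679

-4679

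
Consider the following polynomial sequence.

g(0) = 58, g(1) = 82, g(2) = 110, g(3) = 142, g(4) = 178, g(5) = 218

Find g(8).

First differences: 24, 28, 32, 36, 40
Second differences: 4, 4, 4, 4
Second differences constant at 4.
40 + 4 = 44;  218 + 44 = 262
44 + 4 = 48;  262 + 48 = 310
48 + 4 = 52;  310 + 52 = 362

362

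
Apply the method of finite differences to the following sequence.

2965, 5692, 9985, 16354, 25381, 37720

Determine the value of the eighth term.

75310

2727 , 4293 , 6369 , 9027 , 12339
1566 , 2076 , 2658 , 3312
510 , 582 , 654
72 , 72
The fourth differences are constant (72).
654 + 72 = 726;  3312 + 726 = 4038;  12339 + 4038 = 16377;  37720 + 16377 = 54097
726 + 72 = 798;  4038 + 798 = 4836;  16377 + 4836 = 21213;  54097 + 21213 = 75310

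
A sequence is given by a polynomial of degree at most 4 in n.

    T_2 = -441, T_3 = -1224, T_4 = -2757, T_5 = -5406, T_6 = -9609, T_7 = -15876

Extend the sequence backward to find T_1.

-114

-783, -1533, -2649, -4203, -6267
-750, -1116, -1554, -2064
-366, -438, -510
-72, -72
The fourth differences are constant at -72.
Work back: -366 + 72 = -294;  -750 + 294 = -456;  -783 + 456 = -327;  -441 + 327 = -114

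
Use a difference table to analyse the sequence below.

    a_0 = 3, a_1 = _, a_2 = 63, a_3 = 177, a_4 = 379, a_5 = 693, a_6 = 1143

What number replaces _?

13

Using the last 5 terms:
Δ: 114, 202, 314, 450
Δ²: 88, 112, 136
Δ³: 24, 24
Constant third difference = 24.
Extend backward: 88 − 24 = 64;  114 − 64 = 50;  63 − 50 = 13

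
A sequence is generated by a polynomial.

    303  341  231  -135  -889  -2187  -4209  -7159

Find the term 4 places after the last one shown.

-33159

38, -110, -366, -754, -1298, -2022, -2950
-148, -256, -388, -544, -724, -928
-108, -132, -156, -180, -204
-24, -24, -24, -24
Constant fourth difference = -24, so extend:
-204 − 24 = -228;  -928 − 228 = -1156;  -2950 − 1156 = -4106;  -7159 − 4106 = -11265
-228 − 24 = -252;  -1156 − 252 = -1408;  -4106 − 1408 = -5514;  -11265 − 5514 = -16779
-252 − 24 = -276;  -1408 − 276 = -1684;  -5514 − 1684 = -7198;  -16779 − 7198 = -23977
-276 − 24 = -300;  -1684 − 300 = -1984;  -7198 − 1984 = -9182;  -23977 − 9182 = -33159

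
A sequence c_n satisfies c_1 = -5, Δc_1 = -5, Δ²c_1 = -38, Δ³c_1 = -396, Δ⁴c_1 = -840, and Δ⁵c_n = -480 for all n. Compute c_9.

-108965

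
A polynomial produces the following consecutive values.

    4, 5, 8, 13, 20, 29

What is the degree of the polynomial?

2

First differences: 1, 3, 5, 7, 9
Second differences: 2, 2, 2, 2
The second differences are constant, so the polynomial has degree 2.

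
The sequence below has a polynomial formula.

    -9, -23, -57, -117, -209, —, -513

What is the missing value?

-339

Using the first 5 terms:
Δ: -14, -34, -60, -92
Δ²: -20, -26, -32
Δ³: -6, -6
Constant third difference = -6.
Extend forward: -32 − 6 = -38;  -92 − 38 = -130;  -209 − 130 = -339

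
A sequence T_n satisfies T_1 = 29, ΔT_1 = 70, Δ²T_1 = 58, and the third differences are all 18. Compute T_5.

Build the table forward from the leading diagonal:
Δ³: 18, 18, 18, 18, 18
Δ²: 58, 76, 94, 112, 130
Δ: 70, 128, 204, 298, 410
T: 29, 99, 227, 431, 729

729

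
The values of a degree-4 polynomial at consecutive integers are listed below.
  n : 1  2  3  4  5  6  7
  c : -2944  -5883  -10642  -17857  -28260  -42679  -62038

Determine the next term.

Δ: -2939, -4759, -7215, -10403, -14419, -19359
Δ²: -1820, -2456, -3188, -4016, -4940
Δ³: -636, -732, -828, -924
Δ⁴: -96, -96, -96
Constant fourth difference = -96, so extend:
-924 − 96 = -1020;  -4940 − 1020 = -5960;  -19359 − 5960 = -25319;  -62038 − 25319 = -87357

-87357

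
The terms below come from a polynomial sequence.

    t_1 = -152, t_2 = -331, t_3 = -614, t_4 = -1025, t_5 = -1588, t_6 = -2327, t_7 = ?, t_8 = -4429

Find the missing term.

Using the first 6 terms:
Δ: -179, -283, -411, -563, -739
Δ²: -104, -128, -152, -176
Δ³: -24, -24, -24
Constant third difference = -24.
Extend forward: -176 − 24 = -200;  -739 − 200 = -939;  -2327 − 939 = -3266

-3266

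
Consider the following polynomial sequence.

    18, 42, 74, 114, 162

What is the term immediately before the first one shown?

2

Δ: 24, 32, 40, 48
Δ²: 8, 8, 8
The second differences are constant at 8.
Work back: 24 − 8 = 16;  18 − 16 = 2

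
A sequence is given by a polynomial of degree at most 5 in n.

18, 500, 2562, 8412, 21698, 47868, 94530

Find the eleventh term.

734018

D1: 482, 2062, 5850, 13286, 26170, 46662
D2: 1580, 3788, 7436, 12884, 20492
D3: 2208, 3648, 5448, 7608
D4: 1440, 1800, 2160
D5: 360, 360
Constant fifth difference = 360, so extend:
2160 + 360 = 2520;  7608 + 2520 = 10128;  20492 + 10128 = 30620;  46662 + 30620 = 77282;  94530 + 77282 = 171812
2520 + 360 = 2880;  10128 + 2880 = 13008;  30620 + 13008 = 43628;  77282 + 43628 = 120910;  171812 + 120910 = 292722
2880 + 360 = 3240;  13008 + 3240 = 16248;  43628 + 16248 = 59876;  120910 + 59876 = 180786;  292722 + 180786 = 473508
3240 + 360 = 3600;  16248 + 3600 = 19848;  59876 + 19848 = 79724;  180786 + 79724 = 260510;  473508 + 260510 = 734018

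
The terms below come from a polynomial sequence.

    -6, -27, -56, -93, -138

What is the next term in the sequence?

-21  -29  -37  -45
-8  -8  -8
Constant second difference = -8, so extend:
-45 − 8 = -53;  -138 − 53 = -191

-191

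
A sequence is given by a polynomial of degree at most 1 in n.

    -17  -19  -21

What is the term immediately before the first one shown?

-15

Δ: -2  -2
The first differences are constant at -2.
Work back: -17 + 2 = -15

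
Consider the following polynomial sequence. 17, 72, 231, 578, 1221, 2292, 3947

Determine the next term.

Δ: 55, 159, 347, 643, 1071, 1655
Δ²: 104, 188, 296, 428, 584
Δ³: 84, 108, 132, 156
Δ⁴: 24, 24, 24
The fourth differences are constant (24).
156 + 24 = 180;  584 + 180 = 764;  1655 + 764 = 2419;  3947 + 2419 = 6366

6366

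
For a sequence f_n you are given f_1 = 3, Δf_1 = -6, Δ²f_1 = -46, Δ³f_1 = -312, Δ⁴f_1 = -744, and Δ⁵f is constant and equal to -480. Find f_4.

-465

Build the table forward from the leading diagonal:
Fifth differences: -480  -480  -480  -480
Fourth differences: -744  -1224  -1704  -2184
Third differences: -312  -1056  -2280  -3984
Second differences: -46  -358  -1414  -3694
First differences: -6  -52  -410  -1824
f: 3  -3  -55  -465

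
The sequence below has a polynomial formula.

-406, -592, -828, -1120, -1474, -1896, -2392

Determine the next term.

-2968

Δ: -186, -236, -292, -354, -422, -496
Δ²: -50, -56, -62, -68, -74
Δ³: -6, -6, -6, -6
The third differences are constant (-6).
-74 − 6 = -80;  -496 − 80 = -576;  -2392 − 576 = -2968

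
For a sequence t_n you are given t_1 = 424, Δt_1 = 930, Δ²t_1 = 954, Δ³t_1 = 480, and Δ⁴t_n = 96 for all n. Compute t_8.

47128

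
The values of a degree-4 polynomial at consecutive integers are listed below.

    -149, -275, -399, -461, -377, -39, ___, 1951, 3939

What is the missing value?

Using the first 6 terms:
-126, -124, -62, 84, 338
2, 62, 146, 254
60, 84, 108
24, 24
Constant fourth difference = 24.
Extend forward: 108 + 24 = 132;  254 + 132 = 386;  338 + 386 = 724;  -39 + 724 = 685

685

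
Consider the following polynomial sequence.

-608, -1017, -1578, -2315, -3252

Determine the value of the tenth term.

-11777

D1: -409 , -561 , -737 , -937
D2: -152 , -176 , -200
D3: -24 , -24
The third differences are constant (-24).
-200 − 24 = -224;  -937 − 224 = -1161;  -3252 − 1161 = -4413
-224 − 24 = -248;  -1161 − 248 = -1409;  -4413 − 1409 = -5822
-248 − 24 = -272;  -1409 − 272 = -1681;  -5822 − 1681 = -7503
-272 − 24 = -296;  -1681 − 296 = -1977;  -7503 − 1977 = -9480
-296 − 24 = -320;  -1977 − 320 = -2297;  -9480 − 2297 = -11777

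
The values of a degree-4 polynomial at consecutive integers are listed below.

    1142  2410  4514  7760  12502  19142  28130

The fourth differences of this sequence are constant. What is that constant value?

Δ: 1268, 2104, 3246, 4742, 6640, 8988
Δ²: 836, 1142, 1496, 1898, 2348
Δ³: 306, 354, 402, 450
Δ⁴: 48, 48, 48

48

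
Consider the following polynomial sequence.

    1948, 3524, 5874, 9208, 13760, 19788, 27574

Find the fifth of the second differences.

1758

D1: 1576, 2350, 3334, 4552, 6028, 7786
D2: 774, 984, 1218, 1476, 1758
D3: 210, 234, 258, 282
D4: 24, 24, 24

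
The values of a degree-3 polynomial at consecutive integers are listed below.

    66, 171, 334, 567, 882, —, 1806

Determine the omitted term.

1291

Using the first 5 terms:
Δ: 105  163  233  315
Δ²: 58  70  82
Δ³: 12  12
Constant third difference = 12.
Extend forward: 82 + 12 = 94;  315 + 94 = 409;  882 + 409 = 1291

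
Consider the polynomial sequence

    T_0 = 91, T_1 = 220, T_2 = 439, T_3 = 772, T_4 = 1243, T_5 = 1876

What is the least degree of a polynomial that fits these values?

3

129, 219, 333, 471, 633
90, 114, 138, 162
24, 24, 24
The third differences are constant, so the polynomial has degree 3.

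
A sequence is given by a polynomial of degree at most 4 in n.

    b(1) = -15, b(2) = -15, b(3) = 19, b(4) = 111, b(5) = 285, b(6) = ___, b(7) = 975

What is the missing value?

Using the first 5 terms:
D1: 0, 34, 92, 174
D2: 34, 58, 82
D3: 24, 24
Constant third difference = 24.
Extend forward: 82 + 24 = 106;  174 + 106 = 280;  285 + 280 = 565

565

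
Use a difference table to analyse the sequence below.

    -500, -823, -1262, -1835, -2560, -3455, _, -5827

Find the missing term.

Using the first 6 terms:
First differences: -323, -439, -573, -725, -895
Second differences: -116, -134, -152, -170
Third differences: -18, -18, -18
Constant third difference = -18.
Extend forward: -170 − 18 = -188;  -895 − 188 = -1083;  -3455 − 1083 = -4538

-4538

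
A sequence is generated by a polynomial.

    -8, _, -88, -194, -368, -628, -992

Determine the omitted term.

Using the last 5 terms:
First differences: -106  -174  -260  -364
Second differences: -68  -86  -104
Third differences: -18  -18
Constant third difference = -18.
Extend backward: -68 + 18 = -50;  -106 + 50 = -56;  -88 + 56 = -32

-32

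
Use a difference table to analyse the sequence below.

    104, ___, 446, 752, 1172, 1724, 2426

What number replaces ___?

236

Using the last 5 terms:
306  420  552  702
114  132  150
18  18
Constant third difference = 18.
Extend backward: 114 − 18 = 96;  306 − 96 = 210;  446 − 210 = 236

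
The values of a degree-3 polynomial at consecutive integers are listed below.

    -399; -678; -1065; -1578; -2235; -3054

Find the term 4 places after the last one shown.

-8310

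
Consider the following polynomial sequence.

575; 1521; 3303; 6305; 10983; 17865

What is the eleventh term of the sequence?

946, 1782, 3002, 4678, 6882
836, 1220, 1676, 2204
384, 456, 528
72, 72
Constant fourth difference = 72, so extend:
528 + 72 = 600;  2204 + 600 = 2804;  6882 + 2804 = 9686;  17865 + 9686 = 27551
600 + 72 = 672;  2804 + 672 = 3476;  9686 + 3476 = 13162;  27551 + 13162 = 40713
672 + 72 = 744;  3476 + 744 = 4220;  13162 + 4220 = 17382;  40713 + 17382 = 58095
744 + 72 = 816;  4220 + 816 = 5036;  17382 + 5036 = 22418;  58095 + 22418 = 80513
816 + 72 = 888;  5036 + 888 = 5924;  22418 + 5924 = 28342;  80513 + 28342 = 108855

108855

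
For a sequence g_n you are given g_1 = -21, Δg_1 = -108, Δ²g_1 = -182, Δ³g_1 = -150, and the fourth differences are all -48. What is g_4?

-1041

Build the table forward from the leading diagonal:
Fourth differences: -48, -48, -48, -48
Third differences: -150, -198, -246, -294
Second differences: -182, -332, -530, -776
First differences: -108, -290, -622, -1152
g: -21, -129, -419, -1041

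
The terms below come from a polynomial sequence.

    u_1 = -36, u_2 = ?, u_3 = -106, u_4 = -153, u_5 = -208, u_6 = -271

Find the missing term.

Using the last 4 terms:
Δ: -47, -55, -63
Δ²: -8, -8
Constant second difference = -8.
Extend backward: -47 + 8 = -39;  -106 + 39 = -67

-67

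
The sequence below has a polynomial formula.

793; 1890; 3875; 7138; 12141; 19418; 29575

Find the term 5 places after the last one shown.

149810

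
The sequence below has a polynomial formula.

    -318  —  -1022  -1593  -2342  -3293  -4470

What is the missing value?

-605

Using the last 5 terms:
Δ: -571, -749, -951, -1177
Δ²: -178, -202, -226
Δ³: -24, -24
Constant third difference = -24.
Extend backward: -178 + 24 = -154;  -571 + 154 = -417;  -1022 + 417 = -605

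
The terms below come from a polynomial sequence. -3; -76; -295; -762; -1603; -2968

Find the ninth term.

First differences: -73, -219, -467, -841, -1365
Second differences: -146, -248, -374, -524
Third differences: -102, -126, -150
Fourth differences: -24, -24
Constant fourth difference = -24, so extend:
-150 − 24 = -174;  -524 − 174 = -698;  -1365 − 698 = -2063;  -2968 − 2063 = -5031
-174 − 24 = -198;  -698 − 198 = -896;  -2063 − 896 = -2959;  -5031 − 2959 = -7990
-198 − 24 = -222;  -896 − 222 = -1118;  -2959 − 1118 = -4077;  -7990 − 4077 = -12067

-12067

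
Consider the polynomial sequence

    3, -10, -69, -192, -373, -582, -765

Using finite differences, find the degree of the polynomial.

4

D1: -13, -59, -123, -181, -209, -183
D2: -46, -64, -58, -28, 26
D3: -18, 6, 30, 54
D4: 24, 24, 24
The fourth differences are constant, so the polynomial has degree 4.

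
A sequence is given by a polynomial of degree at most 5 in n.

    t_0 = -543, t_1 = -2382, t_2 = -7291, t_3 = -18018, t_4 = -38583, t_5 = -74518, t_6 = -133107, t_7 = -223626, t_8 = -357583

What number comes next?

Δ: -1839, -4909, -10727, -20565, -35935, -58589, -90519, -133957
Δ²: -3070, -5818, -9838, -15370, -22654, -31930, -43438
Δ³: -2748, -4020, -5532, -7284, -9276, -11508
Δ⁴: -1272, -1512, -1752, -1992, -2232
Δ⁵: -240, -240, -240, -240
The fifth differences are constant (-240).
-2232 − 240 = -2472;  -11508 − 2472 = -13980;  -43438 − 13980 = -57418;  -133957 − 57418 = -191375;  -357583 − 191375 = -548958

-548958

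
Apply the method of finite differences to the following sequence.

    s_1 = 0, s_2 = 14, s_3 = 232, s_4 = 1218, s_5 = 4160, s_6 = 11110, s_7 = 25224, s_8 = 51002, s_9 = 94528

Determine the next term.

163710

First differences: 14  218  986  2942  6950  14114  25778  43526
Second differences: 204  768  1956  4008  7164  11664  17748
Third differences: 564  1188  2052  3156  4500  6084
Fourth differences: 624  864  1104  1344  1584
Fifth differences: 240  240  240  240
Constant fifth difference = 240, so extend:
1584 + 240 = 1824;  6084 + 1824 = 7908;  17748 + 7908 = 25656;  43526 + 25656 = 69182;  94528 + 69182 = 163710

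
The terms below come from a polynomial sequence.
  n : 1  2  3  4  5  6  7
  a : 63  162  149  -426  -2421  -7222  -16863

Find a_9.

D1: 99  -13  -575  -1995  -4801  -9641
D2: -112  -562  -1420  -2806  -4840
D3: -450  -858  -1386  -2034
D4: -408  -528  -648
D5: -120  -120
Constant fifth difference = -120, so extend:
-648 − 120 = -768;  -2034 − 768 = -2802;  -4840 − 2802 = -7642;  -9641 − 7642 = -17283;  -16863 − 17283 = -34146
-768 − 120 = -888;  -2802 − 888 = -3690;  -7642 − 3690 = -11332;  -17283 − 11332 = -28615;  -34146 − 28615 = -62761

-62761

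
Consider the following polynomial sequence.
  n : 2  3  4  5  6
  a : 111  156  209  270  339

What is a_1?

74

45  53  61  69
8  8  8
The second differences are constant at 8.
Work back: 45 − 8 = 37;  111 − 37 = 74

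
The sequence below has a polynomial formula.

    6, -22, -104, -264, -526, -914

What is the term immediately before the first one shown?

Δ: -28, -82, -160, -262, -388
Δ²: -54, -78, -102, -126
Δ³: -24, -24, -24
The third differences are constant at -24.
Work back: -54 + 24 = -30;  -28 + 30 = 2;  6 − 2 = 4

4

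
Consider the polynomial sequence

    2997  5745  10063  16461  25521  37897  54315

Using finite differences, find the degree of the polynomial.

4

Δ: 2748, 4318, 6398, 9060, 12376, 16418
Δ²: 1570, 2080, 2662, 3316, 4042
Δ³: 510, 582, 654, 726
Δ⁴: 72, 72, 72
The fourth differences are constant, so the polynomial has degree 4.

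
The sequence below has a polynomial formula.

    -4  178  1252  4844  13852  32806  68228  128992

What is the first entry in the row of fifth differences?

Δ: 182, 1074, 3592, 9008, 18954, 35422, 60764
Δ²: 892, 2518, 5416, 9946, 16468, 25342
Δ³: 1626, 2898, 4530, 6522, 8874
Δ⁴: 1272, 1632, 1992, 2352
Δ⁵: 360, 360, 360

360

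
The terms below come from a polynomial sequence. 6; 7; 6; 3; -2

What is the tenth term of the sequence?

-57

Δ: 1  -1  -3  -5
Δ²: -2  -2  -2
The second differences are constant (-2).
-5 − 2 = -7;  -2 − 7 = -9
-7 − 2 = -9;  -9 − 9 = -18
-9 − 2 = -11;  -18 − 11 = -29
-11 − 2 = -13;  -29 − 13 = -42
-13 − 2 = -15;  -42 − 15 = -57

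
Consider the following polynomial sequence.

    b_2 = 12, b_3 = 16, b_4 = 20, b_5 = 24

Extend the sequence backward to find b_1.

8

Δ: 4, 4, 4
The first differences are constant at 4.
Work back: 12 − 4 = 8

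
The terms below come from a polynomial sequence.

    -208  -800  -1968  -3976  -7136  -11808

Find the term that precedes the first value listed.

24

D1: -592  -1168  -2008  -3160  -4672
D2: -576  -840  -1152  -1512
D3: -264  -312  -360
D4: -48  -48
The fourth differences are constant at -48.
Work back: -264 + 48 = -216;  -576 + 216 = -360;  -592 + 360 = -232;  -208 + 232 = 24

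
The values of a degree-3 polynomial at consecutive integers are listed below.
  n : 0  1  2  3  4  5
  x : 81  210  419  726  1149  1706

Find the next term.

2415

129, 209, 307, 423, 557
80, 98, 116, 134
18, 18, 18
Constant third difference = 18, so extend:
134 + 18 = 152;  557 + 152 = 709;  1706 + 709 = 2415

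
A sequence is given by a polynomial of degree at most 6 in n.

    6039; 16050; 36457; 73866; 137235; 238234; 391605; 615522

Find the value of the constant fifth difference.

Δ: 10011, 20407, 37409, 63369, 100999, 153371, 223917
Δ²: 10396, 17002, 25960, 37630, 52372, 70546
Δ³: 6606, 8958, 11670, 14742, 18174
Δ⁴: 2352, 2712, 3072, 3432
Δ⁵: 360, 360, 360

360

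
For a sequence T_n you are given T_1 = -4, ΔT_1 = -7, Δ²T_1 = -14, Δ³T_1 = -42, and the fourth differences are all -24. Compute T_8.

Build the table forward from the leading diagonal:
D4: -24, -24, -24, -24, -24, -24, -24, -24
D3: -42, -66, -90, -114, -138, -162, -186, -210
D2: -14, -56, -122, -212, -326, -464, -626, -812
D1: -7, -21, -77, -199, -411, -737, -1201, -1827
T: -4, -11, -32, -109, -308, -719, -1456, -2657

-2657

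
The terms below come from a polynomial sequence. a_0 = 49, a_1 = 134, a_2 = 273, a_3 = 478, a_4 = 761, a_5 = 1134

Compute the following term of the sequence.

1609

85  139  205  283  373
54  66  78  90
12  12  12
Constant third difference = 12, so extend:
90 + 12 = 102;  373 + 102 = 475;  1134 + 475 = 1609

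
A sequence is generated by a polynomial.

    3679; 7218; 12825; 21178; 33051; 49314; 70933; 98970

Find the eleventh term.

First differences: 3539  5607  8353  11873  16263  21619  28037
Second differences: 2068  2746  3520  4390  5356  6418
Third differences: 678  774  870  966  1062
Fourth differences: 96  96  96  96
Fourth differences constant at 96.
1062 + 96 = 1158;  6418 + 1158 = 7576;  28037 + 7576 = 35613;  98970 + 35613 = 134583
1158 + 96 = 1254;  7576 + 1254 = 8830;  35613 + 8830 = 44443;  134583 + 44443 = 179026
1254 + 96 = 1350;  8830 + 1350 = 10180;  44443 + 10180 = 54623;  179026 + 54623 = 233649

233649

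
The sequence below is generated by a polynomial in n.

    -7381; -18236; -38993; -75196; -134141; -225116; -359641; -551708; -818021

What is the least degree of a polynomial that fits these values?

5

D1: -10855, -20757, -36203, -58945, -90975, -134525, -192067, -266313
D2: -9902, -15446, -22742, -32030, -43550, -57542, -74246
D3: -5544, -7296, -9288, -11520, -13992, -16704
D4: -1752, -1992, -2232, -2472, -2712
D5: -240, -240, -240, -240
The fifth differences are constant, so the polynomial has degree 5.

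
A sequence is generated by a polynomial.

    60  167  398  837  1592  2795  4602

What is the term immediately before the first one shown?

First differences: 107  231  439  755  1203  1807
Second differences: 124  208  316  448  604
Third differences: 84  108  132  156
Fourth differences: 24  24  24
The fourth differences are constant at 24.
Work back: 84 − 24 = 60;  124 − 60 = 64;  107 − 64 = 43;  60 − 43 = 17

17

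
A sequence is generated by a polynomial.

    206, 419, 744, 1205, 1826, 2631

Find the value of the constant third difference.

24

Δ: 213, 325, 461, 621, 805
Δ²: 112, 136, 160, 184
Δ³: 24, 24, 24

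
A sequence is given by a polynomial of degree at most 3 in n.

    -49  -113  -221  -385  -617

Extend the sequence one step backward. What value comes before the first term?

-17

Δ: -64  -108  -164  -232
Δ²: -44  -56  -68
Δ³: -12  -12
The third differences are constant at -12.
Work back: -44 + 12 = -32;  -64 + 32 = -32;  -49 + 32 = -17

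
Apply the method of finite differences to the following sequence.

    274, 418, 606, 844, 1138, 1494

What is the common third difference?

6

Δ: 144, 188, 238, 294, 356
Δ²: 44, 50, 56, 62
Δ³: 6, 6, 6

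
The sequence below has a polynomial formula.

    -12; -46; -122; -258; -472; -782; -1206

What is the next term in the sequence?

-1762

-34, -76, -136, -214, -310, -424
-42, -60, -78, -96, -114
-18, -18, -18, -18
Third differences constant at -18.
-114 − 18 = -132;  -424 − 132 = -556;  -1206 − 556 = -1762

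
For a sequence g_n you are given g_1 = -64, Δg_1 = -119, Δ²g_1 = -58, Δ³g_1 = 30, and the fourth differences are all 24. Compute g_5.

-744

Build the table forward from the leading diagonal:
Δ⁴: 24  24  24  24  24
Δ³: 30  54  78  102  126
Δ²: -58  -28  26  104  206
Δ: -119  -177  -205  -179  -75
g: -64  -183  -360  -565  -744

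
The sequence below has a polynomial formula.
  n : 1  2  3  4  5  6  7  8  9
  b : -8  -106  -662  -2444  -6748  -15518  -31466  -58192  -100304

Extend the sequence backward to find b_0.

-8

Δ: -98  -556  -1782  -4304  -8770  -15948  -26726  -42112
Δ²: -458  -1226  -2522  -4466  -7178  -10778  -15386
Δ³: -768  -1296  -1944  -2712  -3600  -4608
Δ⁴: -528  -648  -768  -888  -1008
Δ⁵: -120  -120  -120  -120
The fifth differences are constant at -120.
Work back: -528 + 120 = -408;  -768 + 408 = -360;  -458 + 360 = -98;  -98 + 98 = 0;  -8 + 0 = -8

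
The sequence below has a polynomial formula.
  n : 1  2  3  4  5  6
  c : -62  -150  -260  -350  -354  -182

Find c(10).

4906

First differences: -88, -110, -90, -4, 172
Second differences: -22, 20, 86, 176
Third differences: 42, 66, 90
Fourth differences: 24, 24
The fourth differences are constant (24).
90 + 24 = 114;  176 + 114 = 290;  172 + 290 = 462;  -182 + 462 = 280
114 + 24 = 138;  290 + 138 = 428;  462 + 428 = 890;  280 + 890 = 1170
138 + 24 = 162;  428 + 162 = 590;  890 + 590 = 1480;  1170 + 1480 = 2650
162 + 24 = 186;  590 + 186 = 776;  1480 + 776 = 2256;  2650 + 2256 = 4906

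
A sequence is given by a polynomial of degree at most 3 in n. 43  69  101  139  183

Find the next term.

233

26, 32, 38, 44
6, 6, 6
Constant second difference = 6, so extend:
44 + 6 = 50;  183 + 50 = 233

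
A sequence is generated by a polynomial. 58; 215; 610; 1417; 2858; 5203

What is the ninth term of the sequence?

157  395  807  1441  2345
238  412  634  904
174  222  270
48  48
Fourth differences constant at 48.
270 + 48 = 318;  904 + 318 = 1222;  2345 + 1222 = 3567;  5203 + 3567 = 8770
318 + 48 = 366;  1222 + 366 = 1588;  3567 + 1588 = 5155;  8770 + 5155 = 13925
366 + 48 = 414;  1588 + 414 = 2002;  5155 + 2002 = 7157;  13925 + 7157 = 21082

21082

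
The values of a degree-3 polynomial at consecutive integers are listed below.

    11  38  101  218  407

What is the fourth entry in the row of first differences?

D1: 27, 63, 117, 189
D2: 36, 54, 72
D3: 18, 18

189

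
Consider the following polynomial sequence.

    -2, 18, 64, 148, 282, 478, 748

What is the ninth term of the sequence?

D1: 20 , 46 , 84 , 134 , 196 , 270
D2: 26 , 38 , 50 , 62 , 74
D3: 12 , 12 , 12 , 12
Third differences constant at 12.
74 + 12 = 86;  270 + 86 = 356;  748 + 356 = 1104
86 + 12 = 98;  356 + 98 = 454;  1104 + 454 = 1558

1558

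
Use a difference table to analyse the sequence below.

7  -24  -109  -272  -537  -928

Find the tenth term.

First differences: -31, -85, -163, -265, -391
Second differences: -54, -78, -102, -126
Third differences: -24, -24, -24
Third differences constant at -24.
-126 − 24 = -150;  -391 − 150 = -541;  -928 − 541 = -1469
-150 − 24 = -174;  -541 − 174 = -715;  -1469 − 715 = -2184
-174 − 24 = -198;  -715 − 198 = -913;  -2184 − 913 = -3097
-198 − 24 = -222;  -913 − 222 = -1135;  -3097 − 1135 = -4232

-4232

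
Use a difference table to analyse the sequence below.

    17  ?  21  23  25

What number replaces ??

19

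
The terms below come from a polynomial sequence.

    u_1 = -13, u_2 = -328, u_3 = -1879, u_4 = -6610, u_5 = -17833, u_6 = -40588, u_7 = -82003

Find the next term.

Δ: -315, -1551, -4731, -11223, -22755, -41415
Δ²: -1236, -3180, -6492, -11532, -18660
Δ³: -1944, -3312, -5040, -7128
Δ⁴: -1368, -1728, -2088
Δ⁵: -360, -360
The fifth differences are constant (-360).
-2088 − 360 = -2448;  -7128 − 2448 = -9576;  -18660 − 9576 = -28236;  -41415 − 28236 = -69651;  -82003 − 69651 = -151654

-151654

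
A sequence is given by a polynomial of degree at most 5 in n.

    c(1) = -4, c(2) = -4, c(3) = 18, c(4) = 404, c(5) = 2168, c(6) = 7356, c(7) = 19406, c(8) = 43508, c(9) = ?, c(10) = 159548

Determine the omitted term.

86964

Using the first 8 terms:
0  22  386  1764  5188  12050  24102
22  364  1378  3424  6862  12052
342  1014  2046  3438  5190
672  1032  1392  1752
360  360  360
Constant fifth difference = 360.
Extend forward: 1752 + 360 = 2112;  5190 + 2112 = 7302;  12052 + 7302 = 19354;  24102 + 19354 = 43456;  43508 + 43456 = 86964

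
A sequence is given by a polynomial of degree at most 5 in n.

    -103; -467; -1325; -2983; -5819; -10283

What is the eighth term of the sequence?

-26255

D1: -364, -858, -1658, -2836, -4464
D2: -494, -800, -1178, -1628
D3: -306, -378, -450
D4: -72, -72
The fourth differences are constant (-72).
-450 − 72 = -522;  -1628 − 522 = -2150;  -4464 − 2150 = -6614;  -10283 − 6614 = -16897
-522 − 72 = -594;  -2150 − 594 = -2744;  -6614 − 2744 = -9358;  -16897 − 9358 = -26255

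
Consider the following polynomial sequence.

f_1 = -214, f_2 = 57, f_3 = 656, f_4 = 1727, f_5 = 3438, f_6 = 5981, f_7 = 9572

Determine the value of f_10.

First differences: 271  599  1071  1711  2543  3591
Second differences: 328  472  640  832  1048
Third differences: 144  168  192  216
Fourth differences: 24  24  24
Constant fourth difference = 24, so extend:
216 + 24 = 240;  1048 + 240 = 1288;  3591 + 1288 = 4879;  9572 + 4879 = 14451
240 + 24 = 264;  1288 + 264 = 1552;  4879 + 1552 = 6431;  14451 + 6431 = 20882
264 + 24 = 288;  1552 + 288 = 1840;  6431 + 1840 = 8271;  20882 + 8271 = 29153

29153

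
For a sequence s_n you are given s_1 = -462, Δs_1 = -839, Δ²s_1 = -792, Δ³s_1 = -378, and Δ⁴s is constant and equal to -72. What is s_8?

-38717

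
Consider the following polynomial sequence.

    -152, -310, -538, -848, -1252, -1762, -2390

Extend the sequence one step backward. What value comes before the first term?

-52

First differences: -158  -228  -310  -404  -510  -628
Second differences: -70  -82  -94  -106  -118
Third differences: -12  -12  -12  -12
The third differences are constant at -12.
Work back: -70 + 12 = -58;  -158 + 58 = -100;  -152 + 100 = -52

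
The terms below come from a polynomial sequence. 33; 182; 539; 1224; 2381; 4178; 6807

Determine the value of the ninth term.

149 , 357 , 685 , 1157 , 1797 , 2629
208 , 328 , 472 , 640 , 832
120 , 144 , 168 , 192
24 , 24 , 24
The fourth differences are constant (24).
192 + 24 = 216;  832 + 216 = 1048;  2629 + 1048 = 3677;  6807 + 3677 = 10484
216 + 24 = 240;  1048 + 240 = 1288;  3677 + 1288 = 4965;  10484 + 4965 = 15449

15449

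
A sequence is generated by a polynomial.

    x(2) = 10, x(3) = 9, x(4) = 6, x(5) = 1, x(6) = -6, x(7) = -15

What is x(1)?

9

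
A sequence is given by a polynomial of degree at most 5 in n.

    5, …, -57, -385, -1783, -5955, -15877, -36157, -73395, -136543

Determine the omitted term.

Using the last 8 terms:
-328  -1398  -4172  -9922  -20280  -37238  -63148
-1070  -2774  -5750  -10358  -16958  -25910
-1704  -2976  -4608  -6600  -8952
-1272  -1632  -1992  -2352
-360  -360  -360
Constant fifth difference = -360.
Extend backward: -1272 + 360 = -912;  -1704 + 912 = -792;  -1070 + 792 = -278;  -328 + 278 = -50;  -57 + 50 = -7

-7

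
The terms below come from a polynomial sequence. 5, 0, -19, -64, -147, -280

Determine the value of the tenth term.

-1552

Δ: -5, -19, -45, -83, -133
Δ²: -14, -26, -38, -50
Δ³: -12, -12, -12
Third differences constant at -12.
-50 − 12 = -62;  -133 − 62 = -195;  -280 − 195 = -475
-62 − 12 = -74;  -195 − 74 = -269;  -475 − 269 = -744
-74 − 12 = -86;  -269 − 86 = -355;  -744 − 355 = -1099
-86 − 12 = -98;  -355 − 98 = -453;  -1099 − 453 = -1552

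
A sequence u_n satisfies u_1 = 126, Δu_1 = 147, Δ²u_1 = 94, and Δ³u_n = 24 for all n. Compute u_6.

2041

Build the table forward from the leading diagonal:
D3: 24  24  24  24  24  24
D2: 94  118  142  166  190  214
D1: 147  241  359  501  667  857
u: 126  273  514  873  1374  2041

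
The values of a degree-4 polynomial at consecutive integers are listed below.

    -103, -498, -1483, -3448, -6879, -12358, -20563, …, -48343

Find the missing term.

Using the first 7 terms:
First differences: -395, -985, -1965, -3431, -5479, -8205
Second differences: -590, -980, -1466, -2048, -2726
Third differences: -390, -486, -582, -678
Fourth differences: -96, -96, -96
Constant fourth difference = -96.
Extend forward: -678 − 96 = -774;  -2726 − 774 = -3500;  -8205 − 3500 = -11705;  -20563 − 11705 = -32268

-32268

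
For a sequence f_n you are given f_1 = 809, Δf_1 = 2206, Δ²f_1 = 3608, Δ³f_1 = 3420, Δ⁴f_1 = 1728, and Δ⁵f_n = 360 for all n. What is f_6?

Build the table forward from the leading diagonal:
Fifth differences: 360  360  360  360  360  360
Fourth differences: 1728  2088  2448  2808  3168  3528
Third differences: 3420  5148  7236  9684  12492  15660
Second differences: 3608  7028  12176  19412  29096  41588
First differences: 2206  5814  12842  25018  44430  73526
f: 809  3015  8829  21671  46689  91119

91119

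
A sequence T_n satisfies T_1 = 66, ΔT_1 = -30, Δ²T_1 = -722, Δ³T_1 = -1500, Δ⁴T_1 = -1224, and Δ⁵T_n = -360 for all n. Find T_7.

-61464

Build the table forward from the leading diagonal:
Fifth differences: -360, -360, -360, -360, -360, -360, -360
Fourth differences: -1224, -1584, -1944, -2304, -2664, -3024, -3384
Third differences: -1500, -2724, -4308, -6252, -8556, -11220, -14244
Second differences: -722, -2222, -4946, -9254, -15506, -24062, -35282
First differences: -30, -752, -2974, -7920, -17174, -32680, -56742
T: 66, 36, -716, -3690, -11610, -28784, -61464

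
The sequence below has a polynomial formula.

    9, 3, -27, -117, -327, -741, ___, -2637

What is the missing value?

Using the first 6 terms:
D1: -6, -30, -90, -210, -414
D2: -24, -60, -120, -204
D3: -36, -60, -84
D4: -24, -24
Constant fourth difference = -24.
Extend forward: -84 − 24 = -108;  -204 − 108 = -312;  -414 − 312 = -726;  -741 − 726 = -1467

-1467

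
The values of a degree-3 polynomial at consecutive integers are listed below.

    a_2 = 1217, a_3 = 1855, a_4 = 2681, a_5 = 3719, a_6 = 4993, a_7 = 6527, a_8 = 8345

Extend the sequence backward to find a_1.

First differences: 638, 826, 1038, 1274, 1534, 1818
Second differences: 188, 212, 236, 260, 284
Third differences: 24, 24, 24, 24
The third differences are constant at 24.
Work back: 188 − 24 = 164;  638 − 164 = 474;  1217 − 474 = 743

743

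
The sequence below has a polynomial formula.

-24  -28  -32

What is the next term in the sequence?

-36

Δ: -4 , -4
The first differences are constant (-4).
-32 − 4 = -36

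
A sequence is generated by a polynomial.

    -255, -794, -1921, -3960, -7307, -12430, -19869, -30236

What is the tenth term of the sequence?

-62562

Δ: -539, -1127, -2039, -3347, -5123, -7439, -10367
Δ²: -588, -912, -1308, -1776, -2316, -2928
Δ³: -324, -396, -468, -540, -612
Δ⁴: -72, -72, -72, -72
Constant fourth difference = -72, so extend:
-612 − 72 = -684;  -2928 − 684 = -3612;  -10367 − 3612 = -13979;  -30236 − 13979 = -44215
-684 − 72 = -756;  -3612 − 756 = -4368;  -13979 − 4368 = -18347;  -44215 − 18347 = -62562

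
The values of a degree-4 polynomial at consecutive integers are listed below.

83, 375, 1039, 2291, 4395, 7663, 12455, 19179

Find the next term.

D1: 292  664  1252  2104  3268  4792  6724
D2: 372  588  852  1164  1524  1932
D3: 216  264  312  360  408
D4: 48  48  48  48
Constant fourth difference = 48, so extend:
408 + 48 = 456;  1932 + 456 = 2388;  6724 + 2388 = 9112;  19179 + 9112 = 28291

28291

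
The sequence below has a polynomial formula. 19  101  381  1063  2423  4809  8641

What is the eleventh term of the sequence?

49349

82, 280, 682, 1360, 2386, 3832
198, 402, 678, 1026, 1446
204, 276, 348, 420
72, 72, 72
Constant fourth difference = 72, so extend:
420 + 72 = 492;  1446 + 492 = 1938;  3832 + 1938 = 5770;  8641 + 5770 = 14411
492 + 72 = 564;  1938 + 564 = 2502;  5770 + 2502 = 8272;  14411 + 8272 = 22683
564 + 72 = 636;  2502 + 636 = 3138;  8272 + 3138 = 11410;  22683 + 11410 = 34093
636 + 72 = 708;  3138 + 708 = 3846;  11410 + 3846 = 15256;  34093 + 15256 = 49349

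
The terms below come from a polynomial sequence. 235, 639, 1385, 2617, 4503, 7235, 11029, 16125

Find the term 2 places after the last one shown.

31303

Δ: 404, 746, 1232, 1886, 2732, 3794, 5096
Δ²: 342, 486, 654, 846, 1062, 1302
Δ³: 144, 168, 192, 216, 240
Δ⁴: 24, 24, 24, 24
Constant fourth difference = 24, so extend:
240 + 24 = 264;  1302 + 264 = 1566;  5096 + 1566 = 6662;  16125 + 6662 = 22787
264 + 24 = 288;  1566 + 288 = 1854;  6662 + 1854 = 8516;  22787 + 8516 = 31303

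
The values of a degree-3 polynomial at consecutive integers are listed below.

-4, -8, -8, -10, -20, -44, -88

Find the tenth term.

-400

D1: -4, 0, -2, -10, -24, -44
D2: 4, -2, -8, -14, -20
D3: -6, -6, -6, -6
Third differences constant at -6.
-20 − 6 = -26;  -44 − 26 = -70;  -88 − 70 = -158
-26 − 6 = -32;  -70 − 32 = -102;  -158 − 102 = -260
-32 − 6 = -38;  -102 − 38 = -140;  -260 − 140 = -400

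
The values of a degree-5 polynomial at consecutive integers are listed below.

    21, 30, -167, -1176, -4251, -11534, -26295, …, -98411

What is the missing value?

-53172

Using the first 7 terms:
First differences: 9  -197  -1009  -3075  -7283  -14761
Second differences: -206  -812  -2066  -4208  -7478
Third differences: -606  -1254  -2142  -3270
Fourth differences: -648  -888  -1128
Fifth differences: -240  -240
Constant fifth difference = -240.
Extend forward: -1128 − 240 = -1368;  -3270 − 1368 = -4638;  -7478 − 4638 = -12116;  -14761 − 12116 = -26877;  -26295 − 26877 = -53172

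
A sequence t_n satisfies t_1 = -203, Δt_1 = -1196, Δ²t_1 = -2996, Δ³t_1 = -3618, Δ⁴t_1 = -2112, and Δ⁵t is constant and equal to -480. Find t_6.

-83363

Build the table forward from the leading diagonal:
Fifth differences: -480, -480, -480, -480, -480, -480
Fourth differences: -2112, -2592, -3072, -3552, -4032, -4512
Third differences: -3618, -5730, -8322, -11394, -14946, -18978
Second differences: -2996, -6614, -12344, -20666, -32060, -47006
First differences: -1196, -4192, -10806, -23150, -43816, -75876
t: -203, -1399, -5591, -16397, -39547, -83363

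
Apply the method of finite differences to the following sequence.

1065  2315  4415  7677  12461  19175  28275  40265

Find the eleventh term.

99335

Δ: 1250 , 2100 , 3262 , 4784 , 6714 , 9100 , 11990
Δ²: 850 , 1162 , 1522 , 1930 , 2386 , 2890
Δ³: 312 , 360 , 408 , 456 , 504
Δ⁴: 48 , 48 , 48 , 48
Fourth differences constant at 48.
504 + 48 = 552;  2890 + 552 = 3442;  11990 + 3442 = 15432;  40265 + 15432 = 55697
552 + 48 = 600;  3442 + 600 = 4042;  15432 + 4042 = 19474;  55697 + 19474 = 75171
600 + 48 = 648;  4042 + 648 = 4690;  19474 + 4690 = 24164;  75171 + 24164 = 99335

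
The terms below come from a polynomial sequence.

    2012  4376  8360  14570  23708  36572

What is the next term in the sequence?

54056

Δ: 2364, 3984, 6210, 9138, 12864
Δ²: 1620, 2226, 2928, 3726
Δ³: 606, 702, 798
Δ⁴: 96, 96
The fourth differences are constant (96).
798 + 96 = 894;  3726 + 894 = 4620;  12864 + 4620 = 17484;  36572 + 17484 = 54056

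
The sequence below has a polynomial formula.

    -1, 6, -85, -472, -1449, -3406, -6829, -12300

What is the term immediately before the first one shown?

D1: 7, -91, -387, -977, -1957, -3423, -5471
D2: -98, -296, -590, -980, -1466, -2048
D3: -198, -294, -390, -486, -582
D4: -96, -96, -96, -96
The fourth differences are constant at -96.
Work back: -198 + 96 = -102;  -98 + 102 = 4;  7 − 4 = 3;  -1 − 3 = -4

-4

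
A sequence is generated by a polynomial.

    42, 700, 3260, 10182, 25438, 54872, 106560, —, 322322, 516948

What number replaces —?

191170

Using the first 7 terms:
658, 2560, 6922, 15256, 29434, 51688
1902, 4362, 8334, 14178, 22254
2460, 3972, 5844, 8076
1512, 1872, 2232
360, 360
Constant fifth difference = 360.
Extend forward: 2232 + 360 = 2592;  8076 + 2592 = 10668;  22254 + 10668 = 32922;  51688 + 32922 = 84610;  106560 + 84610 = 191170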